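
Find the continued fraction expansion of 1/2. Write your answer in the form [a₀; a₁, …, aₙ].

[0; 2]

Repeatedly divide and take the remainder:
1 ÷ 2 → quotient 0, remainder 1
2 ÷ 1 → quotient 2, remainder 0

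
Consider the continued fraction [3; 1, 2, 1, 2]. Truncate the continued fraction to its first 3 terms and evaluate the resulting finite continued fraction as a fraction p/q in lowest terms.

Compute successive convergents:
a_0 = 3: 3/1
a_1 = 1: 4/1
a_2 = 2: 11/3

11/3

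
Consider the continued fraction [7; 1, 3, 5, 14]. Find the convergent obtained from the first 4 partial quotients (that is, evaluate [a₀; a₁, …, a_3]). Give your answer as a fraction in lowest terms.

Build up convergents one term at a time:
a_0 = 7: 7/1
a_1 = 1: 8/1
a_2 = 3: 31/4
a_3 = 5: 163/21

163/21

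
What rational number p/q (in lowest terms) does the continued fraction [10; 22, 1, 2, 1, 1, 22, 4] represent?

Start with 4.
22 + 1/(4/1) = 22 + 1/4 = 89/4
1 + 1/(89/4) = 1 + 4/89 = 93/89
1 + 1/(93/89) = 1 + 89/93 = 182/93
2 + 1/(182/93) = 2 + 93/182 = 457/182
1 + 1/(457/182) = 1 + 182/457 = 639/457
22 + 1/(639/457) = 22 + 457/639 = 14515/639
10 + 1/(14515/639) = 10 + 639/14515 = 145789/14515

145789/14515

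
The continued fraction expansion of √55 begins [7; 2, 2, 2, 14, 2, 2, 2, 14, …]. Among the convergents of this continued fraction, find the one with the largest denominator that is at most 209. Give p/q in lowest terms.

1283/173

a_0 = 7: 7/1  (≤ bound)
a_1 = 2: 15/2  (≤ bound)
a_2 = 2: 37/5  (≤ bound)
a_3 = 2: 89/12  (≤ bound)
a_4 = 14: 1283/173  (≤ bound)
a_5 = 2: 2655/358  (> 209, stop)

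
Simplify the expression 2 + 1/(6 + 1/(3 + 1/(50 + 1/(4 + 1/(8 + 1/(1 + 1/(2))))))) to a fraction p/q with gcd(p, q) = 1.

Start with 2.
1 + 1/(2/1) = 1 + 1/2 = 3/2
8 + 1/(3/2) = 8 + 2/3 = 26/3
4 + 1/(26/3) = 4 + 3/26 = 107/26
50 + 1/(107/26) = 50 + 26/107 = 5376/107
3 + 1/(5376/107) = 3 + 107/5376 = 16235/5376
6 + 1/(16235/5376) = 6 + 5376/16235 = 102786/16235
2 + 1/(102786/16235) = 2 + 16235/102786 = 221807/102786

221807/102786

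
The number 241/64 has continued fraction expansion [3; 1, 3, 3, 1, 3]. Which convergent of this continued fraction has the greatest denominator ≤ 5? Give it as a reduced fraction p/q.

List convergents until the denominator exceeds the bound:
a_0 = 3: 3/1  (≤ bound)
a_1 = 1: 4/1  (≤ bound)
a_2 = 3: 15/4  (≤ bound)
a_3 = 3: 49/13  (> 5, stop)

15/4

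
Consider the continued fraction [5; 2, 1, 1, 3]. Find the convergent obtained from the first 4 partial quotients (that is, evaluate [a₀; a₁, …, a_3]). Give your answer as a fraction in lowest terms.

27/5

Start with 1.
1 + 1/(1/1) = 1 + 1/1 = 2/1
2 + 1/(2/1) = 2 + 1/2 = 5/2
5 + 1/(5/2) = 5 + 2/5 = 27/5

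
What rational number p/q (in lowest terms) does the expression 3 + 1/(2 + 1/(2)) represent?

17/5

Start with 2.
2 + 1/(2/1) = 2 + 1/2 = 5/2
3 + 1/(5/2) = 3 + 2/5 = 17/5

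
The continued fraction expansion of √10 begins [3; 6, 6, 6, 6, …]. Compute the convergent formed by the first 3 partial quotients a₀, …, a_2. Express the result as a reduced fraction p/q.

117/37

Use the convergent recurrence hₖ = aₖ·hₖ₋₁ + hₖ₋₂ (and likewise for the denominators kₖ):
a_0 = 3: 3/1
a_1 = 6: 19/6
a_2 = 6: 117/37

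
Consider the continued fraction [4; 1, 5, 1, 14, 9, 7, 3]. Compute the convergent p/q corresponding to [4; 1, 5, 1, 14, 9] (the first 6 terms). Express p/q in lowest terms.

Collapse the nested fraction from the inside out:
Start with 9.
14 + 1/(9/1) = 14 + 1/9 = 127/9
1 + 1/(127/9) = 1 + 9/127 = 136/127
5 + 1/(136/127) = 5 + 127/136 = 807/136
1 + 1/(807/136) = 1 + 136/807 = 943/807
4 + 1/(943/807) = 4 + 807/943 = 4579/943

4579/943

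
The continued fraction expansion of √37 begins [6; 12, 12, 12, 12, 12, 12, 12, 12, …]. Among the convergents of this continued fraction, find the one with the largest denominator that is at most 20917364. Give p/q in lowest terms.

List convergents until the denominator exceeds the bound:
a_0 = 6: 6/1  (≤ bound)
a_1 = 12: 73/12  (≤ bound)
a_2 = 12: 882/145  (≤ bound)
a_3 = 12: 10657/1752  (≤ bound)
a_4 = 12: 128766/21169  (≤ bound)
a_5 = 12: 1555849/255780  (≤ bound)
a_6 = 12: 18798954/3090529  (≤ bound)
a_7 = 12: 227143297/37342128  (> 20917364, stop)

18798954/3090529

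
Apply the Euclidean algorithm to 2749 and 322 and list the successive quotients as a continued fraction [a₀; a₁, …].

[8; 1, 1, 6, 4, 1, 4]

2749 = 8·322 + 173, so a_0 = 8
322 = 1·173 + 149, so a_1 = 1
173 = 1·149 + 24, so a_2 = 1
149 = 6·24 + 5, so a_3 = 6
24 = 4·5 + 4, so a_4 = 4
5 = 1·4 + 1, so a_5 = 1
4 = 4·1 + 0, so a_6 = 4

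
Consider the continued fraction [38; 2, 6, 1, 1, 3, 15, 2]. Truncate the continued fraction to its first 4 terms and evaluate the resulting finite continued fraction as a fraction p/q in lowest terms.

Start with 1.
6 + 1/(1/1) = 6 + 1/1 = 7/1
2 + 1/(7/1) = 2 + 1/7 = 15/7
38 + 1/(15/7) = 38 + 7/15 = 577/15

577/15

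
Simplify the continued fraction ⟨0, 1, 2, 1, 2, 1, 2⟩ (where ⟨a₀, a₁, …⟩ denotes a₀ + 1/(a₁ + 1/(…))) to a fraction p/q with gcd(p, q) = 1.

Work from the innermost term outward:
Start with 2.
1 + 1/(2/1) = 1 + 1/2 = 3/2
2 + 1/(3/2) = 2 + 2/3 = 8/3
1 + 1/(8/3) = 1 + 3/8 = 11/8
2 + 1/(11/8) = 2 + 8/11 = 30/11
1 + 1/(30/11) = 1 + 11/30 = 41/30
0 + 1/(41/30) = 0 + 30/41 = 30/41

30/41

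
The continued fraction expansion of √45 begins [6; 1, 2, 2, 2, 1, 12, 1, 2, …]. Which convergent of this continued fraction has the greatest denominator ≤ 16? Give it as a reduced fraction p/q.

47/7

a_0 = 6: 6/1  (≤ bound)
a_1 = 1: 7/1  (≤ bound)
a_2 = 2: 20/3  (≤ bound)
a_3 = 2: 47/7  (≤ bound)
a_4 = 2: 114/17  (> 16, stop)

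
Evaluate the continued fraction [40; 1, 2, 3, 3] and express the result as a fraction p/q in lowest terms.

1343/33

Collapse the nested fraction from the inside out:
Start with 3.
3 + 1/(3/1) = 3 + 1/3 = 10/3
2 + 1/(10/3) = 2 + 3/10 = 23/10
1 + 1/(23/10) = 1 + 10/23 = 33/23
40 + 1/(33/23) = 40 + 23/33 = 1343/33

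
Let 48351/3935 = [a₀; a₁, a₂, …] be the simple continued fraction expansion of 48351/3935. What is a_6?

7

Run the Euclidean algorithm, recording each quotient:
48351 = 12·3935 + 1131, so a_0 = 12
3935 = 3·1131 + 542, so a_1 = 3
1131 = 2·542 + 47, so a_2 = 2
542 = 11·47 + 25, so a_3 = 11
47 = 1·25 + 22, so a_4 = 1
25 = 1·22 + 3, so a_5 = 1
22 = 7·3 + 1, so a_6 = 7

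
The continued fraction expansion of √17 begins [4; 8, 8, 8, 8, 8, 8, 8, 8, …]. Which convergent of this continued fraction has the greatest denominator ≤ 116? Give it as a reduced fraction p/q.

268/65

a_0 = 4: 4/1  (≤ bound)
a_1 = 8: 33/8  (≤ bound)
a_2 = 8: 268/65  (≤ bound)
a_3 = 8: 2177/528  (> 116, stop)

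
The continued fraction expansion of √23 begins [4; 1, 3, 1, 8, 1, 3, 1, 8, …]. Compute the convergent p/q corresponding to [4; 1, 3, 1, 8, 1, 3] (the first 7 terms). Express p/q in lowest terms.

916/191

Starting at the tail and folding back:
Start with 3.
1 + 1/(3/1) = 1 + 1/3 = 4/3
8 + 1/(4/3) = 8 + 3/4 = 35/4
1 + 1/(35/4) = 1 + 4/35 = 39/35
3 + 1/(39/35) = 3 + 35/39 = 152/39
1 + 1/(152/39) = 1 + 39/152 = 191/152
4 + 1/(191/152) = 4 + 152/191 = 916/191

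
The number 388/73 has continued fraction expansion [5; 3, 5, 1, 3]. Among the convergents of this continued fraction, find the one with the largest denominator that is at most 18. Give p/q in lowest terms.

a_0 = 5: 5/1  (≤ bound)
a_1 = 3: 16/3  (≤ bound)
a_2 = 5: 85/16  (≤ bound)
a_3 = 1: 101/19  (> 18, stop)

85/16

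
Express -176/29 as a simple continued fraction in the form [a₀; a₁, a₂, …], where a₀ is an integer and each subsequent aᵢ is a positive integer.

Apply division with remainder until the remainder is 0:
⌊-176/29⌋ = -7, remainder 27
⌊29/27⌋ = 1, remainder 2
⌊27/2⌋ = 13, remainder 1
⌊2/1⌋ = 2, remainder 0

[-7; 1, 13, 2]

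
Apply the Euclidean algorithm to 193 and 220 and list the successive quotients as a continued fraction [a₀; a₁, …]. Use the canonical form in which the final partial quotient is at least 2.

[0; 1, 7, 6, 1, 3]

Apply division with remainder until the remainder is 0:
⌊193/220⌋ = 0, remainder 193
⌊220/193⌋ = 1, remainder 27
⌊193/27⌋ = 7, remainder 4
⌊27/4⌋ = 6, remainder 3
⌊4/3⌋ = 1, remainder 1
⌊3/1⌋ = 3, remainder 0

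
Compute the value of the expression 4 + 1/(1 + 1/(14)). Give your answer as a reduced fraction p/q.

Starting at the tail and folding back:
Start with 14.
1 + 1/(14/1) = 1 + 1/14 = 15/14
4 + 1/(15/14) = 4 + 14/15 = 74/15

74/15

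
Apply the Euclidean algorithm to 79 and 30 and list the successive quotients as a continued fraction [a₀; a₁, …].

[2; 1, 1, 1, 2, 1, 2]

Apply division with remainder until the remainder is 0:
79 = 2·30 + 19, so a_0 = 2
30 = 1·19 + 11, so a_1 = 1
19 = 1·11 + 8, so a_2 = 1
11 = 1·8 + 3, so a_3 = 1
8 = 2·3 + 2, so a_4 = 2
3 = 1·2 + 1, so a_5 = 1
2 = 2·1 + 0, so a_6 = 2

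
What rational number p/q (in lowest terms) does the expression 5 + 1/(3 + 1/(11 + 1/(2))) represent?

378/71

a_0 = 5: 5/1
a_1 = 3: 16/3
a_2 = 11: 181/34
a_3 = 2: 378/71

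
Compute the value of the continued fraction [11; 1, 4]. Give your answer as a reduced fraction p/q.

59/5

a_0 = 11: 11/1
a_1 = 1: 12/1
a_2 = 4: 59/5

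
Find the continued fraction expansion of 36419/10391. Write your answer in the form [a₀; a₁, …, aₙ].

[3; 1, 1, 50, 1, 15, 1, 5]

Repeatedly divide and take the remainder:
⌊36419/10391⌋ = 3, remainder 5246
⌊10391/5246⌋ = 1, remainder 5145
⌊5246/5145⌋ = 1, remainder 101
⌊5145/101⌋ = 50, remainder 95
⌊101/95⌋ = 1, remainder 6
⌊95/6⌋ = 15, remainder 5
⌊6/5⌋ = 1, remainder 1
⌊5/1⌋ = 5, remainder 0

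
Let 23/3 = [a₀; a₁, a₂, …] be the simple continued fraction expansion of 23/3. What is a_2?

⌊23/3⌋ = 7, remainder 2
⌊3/2⌋ = 1, remainder 1
⌊2/1⌋ = 2, remainder 0

2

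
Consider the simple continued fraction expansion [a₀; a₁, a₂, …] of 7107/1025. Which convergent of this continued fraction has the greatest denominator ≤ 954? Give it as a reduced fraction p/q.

List convergents until the denominator exceeds the bound:
a_0 = 6: 6/1  (≤ bound)
a_1 = 1: 7/1  (≤ bound)
a_2 = 14: 104/15  (≤ bound)
a_3 = 13: 1359/196  (≤ bound)
a_4 = 1: 1463/211  (≤ bound)
a_5 = 1: 2822/407  (≤ bound)
a_6 = 2: 7107/1025  (> 954, stop)

2822/407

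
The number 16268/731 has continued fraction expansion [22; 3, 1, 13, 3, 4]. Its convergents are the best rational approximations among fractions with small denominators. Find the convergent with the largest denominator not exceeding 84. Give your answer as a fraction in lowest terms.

List convergents until the denominator exceeds the bound:
a_0 = 22: 22/1  (≤ bound)
a_1 = 3: 67/3  (≤ bound)
a_2 = 1: 89/4  (≤ bound)
a_3 = 13: 1224/55  (≤ bound)
a_4 = 3: 3761/169  (> 84, stop)

1224/55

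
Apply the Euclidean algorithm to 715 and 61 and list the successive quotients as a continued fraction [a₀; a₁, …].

⌊715/61⌋ = 11, remainder 44
⌊61/44⌋ = 1, remainder 17
⌊44/17⌋ = 2, remainder 10
⌊17/10⌋ = 1, remainder 7
⌊10/7⌋ = 1, remainder 3
⌊7/3⌋ = 2, remainder 1
⌊3/1⌋ = 3, remainder 0

[11; 1, 2, 1, 1, 2, 3]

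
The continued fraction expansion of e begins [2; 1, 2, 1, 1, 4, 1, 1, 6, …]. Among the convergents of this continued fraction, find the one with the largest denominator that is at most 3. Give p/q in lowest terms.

List convergents until the denominator exceeds the bound:
a_0 = 2: 2/1  (≤ bound)
a_1 = 1: 3/1  (≤ bound)
a_2 = 2: 8/3  (≤ bound)
a_3 = 1: 11/4  (> 3, stop)

8/3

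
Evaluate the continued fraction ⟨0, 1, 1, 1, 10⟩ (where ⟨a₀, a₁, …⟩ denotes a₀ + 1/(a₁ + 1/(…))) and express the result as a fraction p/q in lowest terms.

21/32

a_0 = 0: 0/1
a_1 = 1: 1/1
a_2 = 1: 1/2
a_3 = 1: 2/3
a_4 = 10: 21/32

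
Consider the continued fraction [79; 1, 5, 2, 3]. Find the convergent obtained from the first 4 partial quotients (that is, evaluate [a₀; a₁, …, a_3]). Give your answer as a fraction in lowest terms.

1038/13

a_0 = 79: 79/1
a_1 = 1: 80/1
a_2 = 5: 479/6
a_3 = 2: 1038/13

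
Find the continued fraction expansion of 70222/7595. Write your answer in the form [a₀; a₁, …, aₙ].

[9; 4, 14, 1, 2, 2, 1, 12]

70222 = 9·7595 + 1867, so a_0 = 9
7595 = 4·1867 + 127, so a_1 = 4
1867 = 14·127 + 89, so a_2 = 14
127 = 1·89 + 38, so a_3 = 1
89 = 2·38 + 13, so a_4 = 2
38 = 2·13 + 12, so a_5 = 2
13 = 1·12 + 1, so a_6 = 1
12 = 12·1 + 0, so a_7 = 12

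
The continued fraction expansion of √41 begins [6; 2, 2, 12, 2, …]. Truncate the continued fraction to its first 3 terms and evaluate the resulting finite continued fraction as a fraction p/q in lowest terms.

Use the convergent recurrence hₖ = aₖ·hₖ₋₁ + hₖ₋₂ (and likewise for the denominators kₖ):
a_0 = 6: 6/1
a_1 = 2: 13/2
a_2 = 2: 32/5

32/5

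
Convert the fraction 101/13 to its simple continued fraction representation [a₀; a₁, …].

[7; 1, 3, 3]

Repeatedly divide and take the remainder:
101 ÷ 13 → quotient 7, remainder 10
13 ÷ 10 → quotient 1, remainder 3
10 ÷ 3 → quotient 3, remainder 1
3 ÷ 1 → quotient 3, remainder 0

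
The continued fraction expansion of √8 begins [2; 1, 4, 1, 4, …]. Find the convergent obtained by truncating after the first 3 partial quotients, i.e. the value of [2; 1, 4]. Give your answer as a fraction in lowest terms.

14/5

Collapse the nested fraction from the inside out:
Start with 4.
1 + 1/(4/1) = 1 + 1/4 = 5/4
2 + 1/(5/4) = 2 + 4/5 = 14/5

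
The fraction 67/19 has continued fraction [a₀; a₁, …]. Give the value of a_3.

⌊67/19⌋ = 3, remainder 10
⌊19/10⌋ = 1, remainder 9
⌊10/9⌋ = 1, remainder 1
⌊9/1⌋ = 9, remainder 0

9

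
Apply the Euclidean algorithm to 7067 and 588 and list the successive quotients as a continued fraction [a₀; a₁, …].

[12; 53, 2, 5]

7067 = 12·588 + 11, so a_0 = 12
588 = 53·11 + 5, so a_1 = 53
11 = 2·5 + 1, so a_2 = 2
5 = 5·1 + 0, so a_3 = 5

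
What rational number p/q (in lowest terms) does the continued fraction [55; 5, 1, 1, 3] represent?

a_0 = 55: 55/1
a_1 = 5: 276/5
a_2 = 1: 331/6
a_3 = 1: 607/11
a_4 = 3: 2152/39

2152/39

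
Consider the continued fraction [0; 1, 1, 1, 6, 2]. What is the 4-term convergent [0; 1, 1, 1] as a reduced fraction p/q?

2/3

Start with 1.
1 + 1/(1/1) = 1 + 1/1 = 2/1
1 + 1/(2/1) = 1 + 1/2 = 3/2
0 + 1/(3/2) = 0 + 2/3 = 2/3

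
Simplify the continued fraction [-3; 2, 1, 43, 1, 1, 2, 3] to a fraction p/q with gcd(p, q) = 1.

a_0 = -3: -3/1
a_1 = 2: -5/2
a_2 = 1: -8/3
a_3 = 43: -349/131
a_4 = 1: -357/134
a_5 = 1: -706/265
a_6 = 2: -1769/664
a_7 = 3: -6013/2257

-6013/2257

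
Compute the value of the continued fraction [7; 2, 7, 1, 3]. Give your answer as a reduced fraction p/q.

493/66

a_0 = 7: 7/1
a_1 = 2: 15/2
a_2 = 7: 112/15
a_3 = 1: 127/17
a_4 = 3: 493/66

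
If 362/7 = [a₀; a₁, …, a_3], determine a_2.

Repeatedly divide and take the remainder:
⌊362/7⌋ = 51, remainder 5
⌊7/5⌋ = 1, remainder 2
⌊5/2⌋ = 2, remainder 1

2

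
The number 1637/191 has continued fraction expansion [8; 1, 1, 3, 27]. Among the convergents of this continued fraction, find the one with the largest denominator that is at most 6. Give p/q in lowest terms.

a_0 = 8: 8/1  (≤ bound)
a_1 = 1: 9/1  (≤ bound)
a_2 = 1: 17/2  (≤ bound)
a_3 = 3: 60/7  (> 6, stop)

17/2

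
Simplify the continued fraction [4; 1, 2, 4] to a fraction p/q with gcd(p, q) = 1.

a_0 = 4: 4/1
a_1 = 1: 5/1
a_2 = 2: 14/3
a_3 = 4: 61/13

61/13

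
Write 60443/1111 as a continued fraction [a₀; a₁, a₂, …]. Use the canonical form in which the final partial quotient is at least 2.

60443 ÷ 1111 → quotient 54, remainder 449
1111 ÷ 449 → quotient 2, remainder 213
449 ÷ 213 → quotient 2, remainder 23
213 ÷ 23 → quotient 9, remainder 6
23 ÷ 6 → quotient 3, remainder 5
6 ÷ 5 → quotient 1, remainder 1
5 ÷ 1 → quotient 5, remainder 0

[54; 2, 2, 9, 3, 1, 5]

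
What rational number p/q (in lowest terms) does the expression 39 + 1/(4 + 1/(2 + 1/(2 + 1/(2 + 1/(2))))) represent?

Compute successive convergents:
a_0 = 39: 39/1
a_1 = 4: 157/4
a_2 = 2: 353/9
a_3 = 2: 863/22
a_4 = 2: 2079/53
a_5 = 2: 5021/128

5021/128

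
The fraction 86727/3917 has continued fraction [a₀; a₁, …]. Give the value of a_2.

12

86727 = 22·3917 + 553, so a_0 = 22
3917 = 7·553 + 46, so a_1 = 7
553 = 12·46 + 1, so a_2 = 12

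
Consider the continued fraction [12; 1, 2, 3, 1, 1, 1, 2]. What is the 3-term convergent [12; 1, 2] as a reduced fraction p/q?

38/3

Collapse the nested fraction from the inside out:
Start with 2.
1 + 1/(2/1) = 1 + 1/2 = 3/2
12 + 1/(3/2) = 12 + 2/3 = 38/3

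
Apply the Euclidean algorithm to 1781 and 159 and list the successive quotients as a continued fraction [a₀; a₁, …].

[11; 4, 1, 31]

Run the Euclidean algorithm, recording each quotient:
⌊1781/159⌋ = 11, remainder 32
⌊159/32⌋ = 4, remainder 31
⌊32/31⌋ = 1, remainder 1
⌊31/1⌋ = 31, remainder 0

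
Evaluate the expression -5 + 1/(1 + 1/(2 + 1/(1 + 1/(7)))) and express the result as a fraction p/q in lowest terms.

-132/31

Work from the innermost term outward:
Start with 7.
1 + 1/(7/1) = 1 + 1/7 = 8/7
2 + 1/(8/7) = 2 + 7/8 = 23/8
1 + 1/(23/8) = 1 + 8/23 = 31/23
-5 + 1/(31/23) = -5 + 23/31 = -132/31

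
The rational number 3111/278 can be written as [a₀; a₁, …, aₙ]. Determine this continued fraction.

3111 ÷ 278 → quotient 11, remainder 53
278 ÷ 53 → quotient 5, remainder 13
53 ÷ 13 → quotient 4, remainder 1
13 ÷ 1 → quotient 13, remainder 0

[11; 5, 4, 13]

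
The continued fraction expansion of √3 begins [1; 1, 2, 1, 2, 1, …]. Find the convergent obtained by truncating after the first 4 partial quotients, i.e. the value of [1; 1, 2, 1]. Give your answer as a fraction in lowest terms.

a_0 = 1: 1/1
a_1 = 1: 2/1
a_2 = 2: 5/3
a_3 = 1: 7/4

7/4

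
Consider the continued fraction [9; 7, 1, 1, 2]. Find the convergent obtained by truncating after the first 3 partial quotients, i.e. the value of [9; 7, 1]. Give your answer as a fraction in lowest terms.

73/8

Start with 1.
7 + 1/(1/1) = 7 + 1/1 = 8/1
9 + 1/(8/1) = 9 + 1/8 = 73/8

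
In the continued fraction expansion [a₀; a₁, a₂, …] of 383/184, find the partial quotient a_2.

3

Apply division with remainder until the remainder is 0:
⌊383/184⌋ = 2, remainder 15
⌊184/15⌋ = 12, remainder 4
⌊15/4⌋ = 3, remainder 3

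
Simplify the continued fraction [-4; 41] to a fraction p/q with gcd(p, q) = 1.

-163/41

Start with 41.
-4 + 1/(41/1) = -4 + 1/41 = -163/41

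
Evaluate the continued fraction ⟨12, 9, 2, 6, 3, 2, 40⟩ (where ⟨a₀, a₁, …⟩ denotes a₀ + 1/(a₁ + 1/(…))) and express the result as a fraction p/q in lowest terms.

Start with 40.
2 + 1/(40/1) = 2 + 1/40 = 81/40
3 + 1/(81/40) = 3 + 40/81 = 283/81
6 + 1/(283/81) = 6 + 81/283 = 1779/283
2 + 1/(1779/283) = 2 + 283/1779 = 3841/1779
9 + 1/(3841/1779) = 9 + 1779/3841 = 36348/3841
12 + 1/(36348/3841) = 12 + 3841/36348 = 440017/36348

440017/36348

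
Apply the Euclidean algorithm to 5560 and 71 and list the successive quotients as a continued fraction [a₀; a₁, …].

[78; 3, 4, 2, 2]

Run the Euclidean algorithm, recording each quotient:
⌊5560/71⌋ = 78, remainder 22
⌊71/22⌋ = 3, remainder 5
⌊22/5⌋ = 4, remainder 2
⌊5/2⌋ = 2, remainder 1
⌊2/1⌋ = 2, remainder 0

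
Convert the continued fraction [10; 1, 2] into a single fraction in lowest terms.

32/3

Start with 2.
1 + 1/(2/1) = 1 + 1/2 = 3/2
10 + 1/(3/2) = 10 + 2/3 = 32/3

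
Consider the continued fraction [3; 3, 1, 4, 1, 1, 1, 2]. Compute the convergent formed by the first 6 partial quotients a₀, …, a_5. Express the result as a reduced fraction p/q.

Build up convergents one term at a time:
a_0 = 3: 3/1
a_1 = 3: 10/3
a_2 = 1: 13/4
a_3 = 4: 62/19
a_4 = 1: 75/23
a_5 = 1: 137/42

137/42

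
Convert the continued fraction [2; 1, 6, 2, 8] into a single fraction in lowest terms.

364/127

Start with 8.
2 + 1/(8/1) = 2 + 1/8 = 17/8
6 + 1/(17/8) = 6 + 8/17 = 110/17
1 + 1/(110/17) = 1 + 17/110 = 127/110
2 + 1/(127/110) = 2 + 110/127 = 364/127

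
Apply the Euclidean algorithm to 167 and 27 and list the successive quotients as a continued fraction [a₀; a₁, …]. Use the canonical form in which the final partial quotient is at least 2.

⌊167/27⌋ = 6, remainder 5
⌊27/5⌋ = 5, remainder 2
⌊5/2⌋ = 2, remainder 1
⌊2/1⌋ = 2, remainder 0

[6; 5, 2, 2]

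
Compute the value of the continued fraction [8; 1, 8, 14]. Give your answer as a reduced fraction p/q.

1129/127

Use the convergent recurrence hₖ = aₖ·hₖ₋₁ + hₖ₋₂ (and likewise for the denominators kₖ):
a_0 = 8: 8/1
a_1 = 1: 9/1
a_2 = 8: 80/9
a_3 = 14: 1129/127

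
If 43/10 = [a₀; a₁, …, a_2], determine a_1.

3

Repeatedly divide and take the remainder:
43 ÷ 10 → quotient 4, remainder 3
10 ÷ 3 → quotient 3, remainder 1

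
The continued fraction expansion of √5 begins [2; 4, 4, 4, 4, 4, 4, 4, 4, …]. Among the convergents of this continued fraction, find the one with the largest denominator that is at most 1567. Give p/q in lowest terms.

2889/1292

a_0 = 2: 2/1  (≤ bound)
a_1 = 4: 9/4  (≤ bound)
a_2 = 4: 38/17  (≤ bound)
a_3 = 4: 161/72  (≤ bound)
a_4 = 4: 682/305  (≤ bound)
a_5 = 4: 2889/1292  (≤ bound)
a_6 = 4: 12238/5473  (> 1567, stop)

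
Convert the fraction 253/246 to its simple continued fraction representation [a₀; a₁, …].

[1; 35, 7]

253 = 1·246 + 7, so a_0 = 1
246 = 35·7 + 1, so a_1 = 35
7 = 7·1 + 0, so a_2 = 7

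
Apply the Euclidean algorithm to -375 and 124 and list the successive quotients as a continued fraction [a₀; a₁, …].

Apply division with remainder until the remainder is 0:
-375 = -4·124 + 121, so a_0 = -4
124 = 1·121 + 3, so a_1 = 1
121 = 40·3 + 1, so a_2 = 40
3 = 3·1 + 0, so a_3 = 3

[-4; 1, 40, 3]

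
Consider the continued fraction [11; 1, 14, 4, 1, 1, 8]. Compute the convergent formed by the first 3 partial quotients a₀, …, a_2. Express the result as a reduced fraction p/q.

Use the convergent recurrence hₖ = aₖ·hₖ₋₁ + hₖ₋₂ (and likewise for the denominators kₖ):
a_0 = 11: 11/1
a_1 = 1: 12/1
a_2 = 14: 179/15

179/15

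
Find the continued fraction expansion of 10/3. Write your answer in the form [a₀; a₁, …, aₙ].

10 = 3·3 + 1, so a_0 = 3
3 = 3·1 + 0, so a_1 = 3

[3; 3]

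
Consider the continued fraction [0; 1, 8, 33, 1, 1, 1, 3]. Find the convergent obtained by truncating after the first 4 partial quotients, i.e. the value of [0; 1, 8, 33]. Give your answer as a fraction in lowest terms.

Collapse the nested fraction from the inside out:
Start with 33.
8 + 1/(33/1) = 8 + 1/33 = 265/33
1 + 1/(265/33) = 1 + 33/265 = 298/265
0 + 1/(298/265) = 0 + 265/298 = 265/298

265/298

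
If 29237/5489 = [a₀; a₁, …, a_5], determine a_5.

16

Repeatedly divide and take the remainder:
29237 = 5·5489 + 1792, so a_0 = 5
5489 = 3·1792 + 113, so a_1 = 3
1792 = 15·113 + 97, so a_2 = 15
113 = 1·97 + 16, so a_3 = 1
97 = 6·16 + 1, so a_4 = 6
16 = 16·1 + 0, so a_5 = 16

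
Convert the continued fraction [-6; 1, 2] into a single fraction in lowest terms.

Start with 2.
1 + 1/(2/1) = 1 + 1/2 = 3/2
-6 + 1/(3/2) = -6 + 2/3 = -16/3

-16/3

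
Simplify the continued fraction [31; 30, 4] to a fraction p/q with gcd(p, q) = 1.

Use the convergent recurrence hₖ = aₖ·hₖ₋₁ + hₖ₋₂ (and likewise for the denominators kₖ):
a_0 = 31: 31/1
a_1 = 30: 931/30
a_2 = 4: 3755/121

3755/121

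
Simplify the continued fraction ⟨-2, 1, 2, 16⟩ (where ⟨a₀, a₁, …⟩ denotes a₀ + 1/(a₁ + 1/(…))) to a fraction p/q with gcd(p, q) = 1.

a_0 = -2: -2/1
a_1 = 1: -1/1
a_2 = 2: -4/3
a_3 = 16: -65/49

-65/49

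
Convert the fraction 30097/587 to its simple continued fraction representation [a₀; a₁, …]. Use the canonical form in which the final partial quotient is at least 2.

[51; 3, 1, 2, 53]

30097 ÷ 587 → quotient 51, remainder 160
587 ÷ 160 → quotient 3, remainder 107
160 ÷ 107 → quotient 1, remainder 53
107 ÷ 53 → quotient 2, remainder 1
53 ÷ 1 → quotient 53, remainder 0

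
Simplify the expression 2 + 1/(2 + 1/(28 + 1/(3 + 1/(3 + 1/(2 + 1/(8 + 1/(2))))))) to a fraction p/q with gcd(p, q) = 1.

58987/23677

Build up convergents one term at a time:
a_0 = 2: 2/1
a_1 = 2: 5/2
a_2 = 28: 142/57
a_3 = 3: 431/173
a_4 = 3: 1435/576
a_5 = 2: 3301/1325
a_6 = 8: 27843/11176
a_7 = 2: 58987/23677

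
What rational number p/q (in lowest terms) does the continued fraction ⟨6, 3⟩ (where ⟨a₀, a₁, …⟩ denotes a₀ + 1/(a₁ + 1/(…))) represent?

Work from the innermost term outward:
Start with 3.
6 + 1/(3/1) = 6 + 1/3 = 19/3

19/3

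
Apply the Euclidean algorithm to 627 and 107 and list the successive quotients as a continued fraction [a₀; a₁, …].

627 = 5·107 + 92, so a_0 = 5
107 = 1·92 + 15, so a_1 = 1
92 = 6·15 + 2, so a_2 = 6
15 = 7·2 + 1, so a_3 = 7
2 = 2·1 + 0, so a_4 = 2

[5; 1, 6, 7, 2]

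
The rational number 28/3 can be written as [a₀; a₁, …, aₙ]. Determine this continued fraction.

⌊28/3⌋ = 9, remainder 1
⌊3/1⌋ = 3, remainder 0

[9; 3]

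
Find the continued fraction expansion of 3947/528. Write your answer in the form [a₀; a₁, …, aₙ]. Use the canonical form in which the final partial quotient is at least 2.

[7; 2, 9, 1, 1, 1, 8]

⌊3947/528⌋ = 7, remainder 251
⌊528/251⌋ = 2, remainder 26
⌊251/26⌋ = 9, remainder 17
⌊26/17⌋ = 1, remainder 9
⌊17/9⌋ = 1, remainder 8
⌊9/8⌋ = 1, remainder 1
⌊8/1⌋ = 8, remainder 0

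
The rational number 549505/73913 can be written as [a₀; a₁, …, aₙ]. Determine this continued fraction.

[7; 2, 3, 3, 6, 46, 5, 2]

⌊549505/73913⌋ = 7, remainder 32114
⌊73913/32114⌋ = 2, remainder 9685
⌊32114/9685⌋ = 3, remainder 3059
⌊9685/3059⌋ = 3, remainder 508
⌊3059/508⌋ = 6, remainder 11
⌊508/11⌋ = 46, remainder 2
⌊11/2⌋ = 5, remainder 1
⌊2/1⌋ = 2, remainder 0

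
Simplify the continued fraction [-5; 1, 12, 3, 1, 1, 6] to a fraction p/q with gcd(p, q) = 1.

Start with 6.
1 + 1/(6/1) = 1 + 1/6 = 7/6
1 + 1/(7/6) = 1 + 6/7 = 13/7
3 + 1/(13/7) = 3 + 7/13 = 46/13
12 + 1/(46/13) = 12 + 13/46 = 565/46
1 + 1/(565/46) = 1 + 46/565 = 611/565
-5 + 1/(611/565) = -5 + 565/611 = -2490/611

-2490/611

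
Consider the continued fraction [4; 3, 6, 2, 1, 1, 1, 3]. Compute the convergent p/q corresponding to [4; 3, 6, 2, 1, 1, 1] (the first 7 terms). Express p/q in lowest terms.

Collapse the nested fraction from the inside out:
Start with 1.
1 + 1/(1/1) = 1 + 1/1 = 2/1
1 + 1/(2/1) = 1 + 1/2 = 3/2
2 + 1/(3/2) = 2 + 2/3 = 8/3
6 + 1/(8/3) = 6 + 3/8 = 51/8
3 + 1/(51/8) = 3 + 8/51 = 161/51
4 + 1/(161/51) = 4 + 51/161 = 695/161

695/161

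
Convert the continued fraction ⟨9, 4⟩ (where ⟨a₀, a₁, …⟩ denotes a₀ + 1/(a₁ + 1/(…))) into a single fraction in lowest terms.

37/4

Work from the innermost term outward:
Start with 4.
9 + 1/(4/1) = 9 + 1/4 = 37/4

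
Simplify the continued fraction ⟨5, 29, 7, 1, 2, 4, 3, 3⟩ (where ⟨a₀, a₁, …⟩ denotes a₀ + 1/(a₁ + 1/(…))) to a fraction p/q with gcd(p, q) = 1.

Work from the innermost term outward:
Start with 3.
3 + 1/(3/1) = 3 + 1/3 = 10/3
4 + 1/(10/3) = 4 + 3/10 = 43/10
2 + 1/(43/10) = 2 + 10/43 = 96/43
1 + 1/(96/43) = 1 + 43/96 = 139/96
7 + 1/(139/96) = 7 + 96/139 = 1069/139
29 + 1/(1069/139) = 29 + 139/1069 = 31140/1069
5 + 1/(31140/1069) = 5 + 1069/31140 = 156769/31140

156769/31140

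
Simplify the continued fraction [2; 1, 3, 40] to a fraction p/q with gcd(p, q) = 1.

443/161

Start with 40.
3 + 1/(40/1) = 3 + 1/40 = 121/40
1 + 1/(121/40) = 1 + 40/121 = 161/121
2 + 1/(161/121) = 2 + 121/161 = 443/161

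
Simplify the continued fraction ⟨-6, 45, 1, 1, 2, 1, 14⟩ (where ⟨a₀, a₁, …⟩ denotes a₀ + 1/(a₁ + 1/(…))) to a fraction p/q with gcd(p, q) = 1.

Starting at the tail and folding back:
Start with 14.
1 + 1/(14/1) = 1 + 1/14 = 15/14
2 + 1/(15/14) = 2 + 14/15 = 44/15
1 + 1/(44/15) = 1 + 15/44 = 59/44
1 + 1/(59/44) = 1 + 44/59 = 103/59
45 + 1/(103/59) = 45 + 59/103 = 4694/103
-6 + 1/(4694/103) = -6 + 103/4694 = -28061/4694

-28061/4694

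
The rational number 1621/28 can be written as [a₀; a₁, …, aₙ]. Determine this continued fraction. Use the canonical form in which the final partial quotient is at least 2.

[57; 1, 8, 3]

⌊1621/28⌋ = 57, remainder 25
⌊28/25⌋ = 1, remainder 3
⌊25/3⌋ = 8, remainder 1
⌊3/1⌋ = 3, remainder 0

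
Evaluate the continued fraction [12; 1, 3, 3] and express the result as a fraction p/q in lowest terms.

166/13

a_0 = 12: 12/1
a_1 = 1: 13/1
a_2 = 3: 51/4
a_3 = 3: 166/13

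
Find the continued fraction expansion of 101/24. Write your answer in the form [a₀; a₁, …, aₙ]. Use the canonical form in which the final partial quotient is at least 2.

101 = 4·24 + 5, so a_0 = 4
24 = 4·5 + 4, so a_1 = 4
5 = 1·4 + 1, so a_2 = 1
4 = 4·1 + 0, so a_3 = 4

[4; 4, 1, 4]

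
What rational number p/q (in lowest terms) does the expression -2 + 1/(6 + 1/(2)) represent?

a_0 = -2: -2/1
a_1 = 6: -11/6
a_2 = 2: -24/13

-24/13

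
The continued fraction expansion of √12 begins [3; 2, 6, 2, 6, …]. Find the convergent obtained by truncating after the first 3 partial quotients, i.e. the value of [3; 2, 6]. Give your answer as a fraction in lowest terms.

45/13

Start with 6.
2 + 1/(6/1) = 2 + 1/6 = 13/6
3 + 1/(13/6) = 3 + 6/13 = 45/13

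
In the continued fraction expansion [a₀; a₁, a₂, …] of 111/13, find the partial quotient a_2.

1

⌊111/13⌋ = 8, remainder 7
⌊13/7⌋ = 1, remainder 6
⌊7/6⌋ = 1, remainder 1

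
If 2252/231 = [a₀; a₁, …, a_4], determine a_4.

Repeatedly divide and take the remainder:
2252 = 9·231 + 173, so a_0 = 9
231 = 1·173 + 58, so a_1 = 1
173 = 2·58 + 57, so a_2 = 2
58 = 1·57 + 1, so a_3 = 1
57 = 57·1 + 0, so a_4 = 57

57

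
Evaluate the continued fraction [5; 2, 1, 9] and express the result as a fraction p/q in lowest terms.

Compute successive convergents:
a_0 = 5: 5/1
a_1 = 2: 11/2
a_2 = 1: 16/3
a_3 = 9: 155/29

155/29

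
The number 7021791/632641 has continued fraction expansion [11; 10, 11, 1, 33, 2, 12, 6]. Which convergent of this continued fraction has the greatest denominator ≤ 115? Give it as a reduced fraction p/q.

1232/111

a_0 = 11: 11/1  (≤ bound)
a_1 = 10: 111/10  (≤ bound)
a_2 = 11: 1232/111  (≤ bound)
a_3 = 1: 1343/121  (> 115, stop)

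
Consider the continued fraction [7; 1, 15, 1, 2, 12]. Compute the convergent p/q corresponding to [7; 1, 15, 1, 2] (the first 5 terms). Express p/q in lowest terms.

397/50

a_0 = 7: 7/1
a_1 = 1: 8/1
a_2 = 15: 127/16
a_3 = 1: 135/17
a_4 = 2: 397/50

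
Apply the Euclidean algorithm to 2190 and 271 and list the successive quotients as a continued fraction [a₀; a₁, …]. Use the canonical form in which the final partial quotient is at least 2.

[8; 12, 3, 7]

2190 ÷ 271 → quotient 8, remainder 22
271 ÷ 22 → quotient 12, remainder 7
22 ÷ 7 → quotient 3, remainder 1
7 ÷ 1 → quotient 7, remainder 0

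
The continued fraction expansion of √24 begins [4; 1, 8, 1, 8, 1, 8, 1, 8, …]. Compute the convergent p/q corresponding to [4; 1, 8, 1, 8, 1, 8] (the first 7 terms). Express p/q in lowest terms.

4316/881

Starting at the tail and folding back:
Start with 8.
1 + 1/(8/1) = 1 + 1/8 = 9/8
8 + 1/(9/8) = 8 + 8/9 = 80/9
1 + 1/(80/9) = 1 + 9/80 = 89/80
8 + 1/(89/80) = 8 + 80/89 = 792/89
1 + 1/(792/89) = 1 + 89/792 = 881/792
4 + 1/(881/792) = 4 + 792/881 = 4316/881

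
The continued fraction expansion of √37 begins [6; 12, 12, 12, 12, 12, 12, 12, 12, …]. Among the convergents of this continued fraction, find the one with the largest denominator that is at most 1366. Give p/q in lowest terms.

882/145

List convergents until the denominator exceeds the bound:
a_0 = 6: 6/1  (≤ bound)
a_1 = 12: 73/12  (≤ bound)
a_2 = 12: 882/145  (≤ bound)
a_3 = 12: 10657/1752  (> 1366, stop)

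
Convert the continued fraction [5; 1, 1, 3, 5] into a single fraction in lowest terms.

206/37

Starting at the tail and folding back:
Start with 5.
3 + 1/(5/1) = 3 + 1/5 = 16/5
1 + 1/(16/5) = 1 + 5/16 = 21/16
1 + 1/(21/16) = 1 + 16/21 = 37/21
5 + 1/(37/21) = 5 + 21/37 = 206/37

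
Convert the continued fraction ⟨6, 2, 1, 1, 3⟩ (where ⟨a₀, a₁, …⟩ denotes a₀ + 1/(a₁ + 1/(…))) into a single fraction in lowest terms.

115/18

Start with 3.
1 + 1/(3/1) = 1 + 1/3 = 4/3
1 + 1/(4/3) = 1 + 3/4 = 7/4
2 + 1/(7/4) = 2 + 4/7 = 18/7
6 + 1/(18/7) = 6 + 7/18 = 115/18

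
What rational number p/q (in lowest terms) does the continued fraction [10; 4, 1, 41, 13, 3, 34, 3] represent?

Start with 3.
34 + 1/(3/1) = 34 + 1/3 = 103/3
3 + 1/(103/3) = 3 + 3/103 = 312/103
13 + 1/(312/103) = 13 + 103/312 = 4159/312
41 + 1/(4159/312) = 41 + 312/4159 = 170831/4159
1 + 1/(170831/4159) = 1 + 4159/170831 = 174990/170831
4 + 1/(174990/170831) = 4 + 170831/174990 = 870791/174990
10 + 1/(870791/174990) = 10 + 174990/870791 = 8882900/870791

8882900/870791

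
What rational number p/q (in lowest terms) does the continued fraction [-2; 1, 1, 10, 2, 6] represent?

-421/285

Work from the innermost term outward:
Start with 6.
2 + 1/(6/1) = 2 + 1/6 = 13/6
10 + 1/(13/6) = 10 + 6/13 = 136/13
1 + 1/(136/13) = 1 + 13/136 = 149/136
1 + 1/(149/136) = 1 + 136/149 = 285/149
-2 + 1/(285/149) = -2 + 149/285 = -421/285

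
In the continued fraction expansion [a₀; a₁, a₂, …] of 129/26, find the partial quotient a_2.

⌊129/26⌋ = 4, remainder 25
⌊26/25⌋ = 1, remainder 1
⌊25/1⌋ = 25, remainder 0

25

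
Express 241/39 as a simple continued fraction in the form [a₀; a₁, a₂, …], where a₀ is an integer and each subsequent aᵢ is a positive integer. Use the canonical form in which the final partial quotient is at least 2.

[6; 5, 1, 1, 3]

241 = 6·39 + 7, so a_0 = 6
39 = 5·7 + 4, so a_1 = 5
7 = 1·4 + 3, so a_2 = 1
4 = 1·3 + 1, so a_3 = 1
3 = 3·1 + 0, so a_4 = 3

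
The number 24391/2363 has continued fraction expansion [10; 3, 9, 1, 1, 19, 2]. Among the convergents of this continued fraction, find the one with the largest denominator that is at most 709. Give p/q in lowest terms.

609/59

a_0 = 10: 10/1  (≤ bound)
a_1 = 3: 31/3  (≤ bound)
a_2 = 9: 289/28  (≤ bound)
a_3 = 1: 320/31  (≤ bound)
a_4 = 1: 609/59  (≤ bound)
a_5 = 19: 11891/1152  (> 709, stop)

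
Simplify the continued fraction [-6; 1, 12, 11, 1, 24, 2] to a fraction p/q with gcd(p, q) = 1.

-40515/7981

Start with 2.
24 + 1/(2/1) = 24 + 1/2 = 49/2
1 + 1/(49/2) = 1 + 2/49 = 51/49
11 + 1/(51/49) = 11 + 49/51 = 610/51
12 + 1/(610/51) = 12 + 51/610 = 7371/610
1 + 1/(7371/610) = 1 + 610/7371 = 7981/7371
-6 + 1/(7981/7371) = -6 + 7371/7981 = -40515/7981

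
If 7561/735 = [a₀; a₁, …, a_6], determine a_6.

3

7561 = 10·735 + 211, so a_0 = 10
735 = 3·211 + 102, so a_1 = 3
211 = 2·102 + 7, so a_2 = 2
102 = 14·7 + 4, so a_3 = 14
7 = 1·4 + 3, so a_4 = 1
4 = 1·3 + 1, so a_5 = 1
3 = 3·1 + 0, so a_6 = 3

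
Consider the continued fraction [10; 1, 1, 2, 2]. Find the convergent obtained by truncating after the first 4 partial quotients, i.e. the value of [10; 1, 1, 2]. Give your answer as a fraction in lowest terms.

Start with 2.
1 + 1/(2/1) = 1 + 1/2 = 3/2
1 + 1/(3/2) = 1 + 2/3 = 5/3
10 + 1/(5/3) = 10 + 3/5 = 53/5

53/5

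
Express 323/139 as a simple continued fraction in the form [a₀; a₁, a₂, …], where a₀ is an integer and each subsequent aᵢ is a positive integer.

⌊323/139⌋ = 2, remainder 45
⌊139/45⌋ = 3, remainder 4
⌊45/4⌋ = 11, remainder 1
⌊4/1⌋ = 4, remainder 0

[2; 3, 11, 4]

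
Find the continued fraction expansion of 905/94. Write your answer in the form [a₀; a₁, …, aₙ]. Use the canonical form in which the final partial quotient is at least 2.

Apply division with remainder until the remainder is 0:
⌊905/94⌋ = 9, remainder 59
⌊94/59⌋ = 1, remainder 35
⌊59/35⌋ = 1, remainder 24
⌊35/24⌋ = 1, remainder 11
⌊24/11⌋ = 2, remainder 2
⌊11/2⌋ = 5, remainder 1
⌊2/1⌋ = 2, remainder 0

[9; 1, 1, 1, 2, 5, 2]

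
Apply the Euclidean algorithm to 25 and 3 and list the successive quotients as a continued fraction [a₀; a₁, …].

25 = 8·3 + 1, so a_0 = 8
3 = 3·1 + 0, so a_1 = 3

[8; 3]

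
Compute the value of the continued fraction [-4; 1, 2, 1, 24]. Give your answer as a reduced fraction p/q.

Build up convergents one term at a time:
a_0 = -4: -4/1
a_1 = 1: -3/1
a_2 = 2: -10/3
a_3 = 1: -13/4
a_4 = 24: -322/99

-322/99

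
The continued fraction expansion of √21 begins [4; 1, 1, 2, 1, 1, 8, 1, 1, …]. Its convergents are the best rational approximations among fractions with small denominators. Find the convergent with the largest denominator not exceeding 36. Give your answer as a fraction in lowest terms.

55/12

a_0 = 4: 4/1  (≤ bound)
a_1 = 1: 5/1  (≤ bound)
a_2 = 1: 9/2  (≤ bound)
a_3 = 2: 23/5  (≤ bound)
a_4 = 1: 32/7  (≤ bound)
a_5 = 1: 55/12  (≤ bound)
a_6 = 8: 472/103  (> 36, stop)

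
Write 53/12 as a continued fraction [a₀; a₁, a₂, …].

[4; 2, 2, 2]

⌊53/12⌋ = 4, remainder 5
⌊12/5⌋ = 2, remainder 2
⌊5/2⌋ = 2, remainder 1
⌊2/1⌋ = 2, remainder 0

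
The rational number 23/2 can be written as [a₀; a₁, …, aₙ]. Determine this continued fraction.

Repeatedly divide and take the remainder:
23 = 11·2 + 1, so a_0 = 11
2 = 2·1 + 0, so a_1 = 2

[11; 2]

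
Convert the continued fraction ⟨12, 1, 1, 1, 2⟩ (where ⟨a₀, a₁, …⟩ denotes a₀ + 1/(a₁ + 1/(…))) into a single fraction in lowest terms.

101/8

a_0 = 12: 12/1
a_1 = 1: 13/1
a_2 = 1: 25/2
a_3 = 1: 38/3
a_4 = 2: 101/8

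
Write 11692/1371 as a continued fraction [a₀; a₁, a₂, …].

[8; 1, 1, 8, 2, 2, 15]

Apply division with remainder until the remainder is 0:
11692 ÷ 1371 → quotient 8, remainder 724
1371 ÷ 724 → quotient 1, remainder 647
724 ÷ 647 → quotient 1, remainder 77
647 ÷ 77 → quotient 8, remainder 31
77 ÷ 31 → quotient 2, remainder 15
31 ÷ 15 → quotient 2, remainder 1
15 ÷ 1 → quotient 15, remainder 0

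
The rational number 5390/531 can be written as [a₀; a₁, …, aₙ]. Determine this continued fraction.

Repeatedly divide and take the remainder:
⌊5390/531⌋ = 10, remainder 80
⌊531/80⌋ = 6, remainder 51
⌊80/51⌋ = 1, remainder 29
⌊51/29⌋ = 1, remainder 22
⌊29/22⌋ = 1, remainder 7
⌊22/7⌋ = 3, remainder 1
⌊7/1⌋ = 7, remainder 0

[10; 6, 1, 1, 1, 3, 7]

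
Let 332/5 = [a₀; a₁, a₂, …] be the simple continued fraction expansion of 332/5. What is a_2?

332 = 66·5 + 2, so a_0 = 66
5 = 2·2 + 1, so a_1 = 2
2 = 2·1 + 0, so a_2 = 2

2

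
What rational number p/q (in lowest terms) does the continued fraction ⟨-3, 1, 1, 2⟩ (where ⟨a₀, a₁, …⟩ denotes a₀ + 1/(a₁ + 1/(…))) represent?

-12/5

Start with 2.
1 + 1/(2/1) = 1 + 1/2 = 3/2
1 + 1/(3/2) = 1 + 2/3 = 5/3
-3 + 1/(5/3) = -3 + 3/5 = -12/5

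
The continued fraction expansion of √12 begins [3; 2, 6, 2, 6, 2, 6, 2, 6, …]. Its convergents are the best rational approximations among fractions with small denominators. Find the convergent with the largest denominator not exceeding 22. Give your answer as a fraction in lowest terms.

45/13

List convergents until the denominator exceeds the bound:
a_0 = 3: 3/1  (≤ bound)
a_1 = 2: 7/2  (≤ bound)
a_2 = 6: 45/13  (≤ bound)
a_3 = 2: 97/28  (> 22, stop)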